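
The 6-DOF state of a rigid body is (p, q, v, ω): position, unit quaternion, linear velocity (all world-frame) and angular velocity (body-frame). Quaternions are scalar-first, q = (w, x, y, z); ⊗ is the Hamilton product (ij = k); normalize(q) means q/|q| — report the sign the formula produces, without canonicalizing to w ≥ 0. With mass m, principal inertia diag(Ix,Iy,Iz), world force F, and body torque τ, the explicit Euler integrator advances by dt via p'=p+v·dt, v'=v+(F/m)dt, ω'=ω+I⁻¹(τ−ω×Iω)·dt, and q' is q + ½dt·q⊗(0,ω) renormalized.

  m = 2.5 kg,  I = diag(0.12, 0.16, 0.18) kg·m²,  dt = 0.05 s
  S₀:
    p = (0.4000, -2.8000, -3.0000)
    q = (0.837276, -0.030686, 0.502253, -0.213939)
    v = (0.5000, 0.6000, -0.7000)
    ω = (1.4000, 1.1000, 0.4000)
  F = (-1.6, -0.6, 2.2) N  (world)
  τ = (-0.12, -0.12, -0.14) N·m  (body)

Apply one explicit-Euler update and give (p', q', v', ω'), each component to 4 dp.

(τ − ω×Iω)/I = (-1.0733, -0.5400, -1.1200)
ω' = ω + α·dt = (1.3463, 1.0730, 0.3440)
2q̇ = q⊗(0,ω) = (-0.4239423, 1.6084205, 0.6337634, -0.4019984)
updated quaternion q' = (0.8258, 0.0095, 0.5176, -0.2238)
linear accel F/m = (-0.6400, -0.2400, 0.8800)
p + v·dt = (0.4250, -2.7700, -3.0350)
new velocity v' = (0.4680, 0.5880, -0.6560)

p' = (0.4250, -2.7700, -3.0350)
q' = (0.8258, 0.0095, 0.5176, -0.2238)
v' = (0.4680, 0.5880, -0.6560)
ω' = (1.3463, 1.0730, 0.3440)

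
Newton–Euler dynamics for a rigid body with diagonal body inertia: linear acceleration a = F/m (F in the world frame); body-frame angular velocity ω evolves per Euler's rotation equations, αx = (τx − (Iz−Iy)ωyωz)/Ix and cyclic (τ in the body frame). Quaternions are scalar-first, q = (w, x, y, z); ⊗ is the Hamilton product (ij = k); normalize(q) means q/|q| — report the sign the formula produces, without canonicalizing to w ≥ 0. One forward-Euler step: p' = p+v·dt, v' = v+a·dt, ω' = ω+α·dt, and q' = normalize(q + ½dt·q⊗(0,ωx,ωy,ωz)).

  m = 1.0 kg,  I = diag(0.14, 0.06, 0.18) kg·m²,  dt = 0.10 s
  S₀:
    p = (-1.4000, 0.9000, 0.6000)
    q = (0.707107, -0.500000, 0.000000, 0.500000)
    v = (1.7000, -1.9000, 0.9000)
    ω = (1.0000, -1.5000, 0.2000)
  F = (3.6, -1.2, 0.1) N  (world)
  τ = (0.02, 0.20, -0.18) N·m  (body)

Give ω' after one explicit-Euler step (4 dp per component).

gyro term ω×Iω = (-0.0360, -0.0080, 0.1200)
α = I⁻¹(τ − ω×Iω) = (0.4000, 3.4667, -1.6667)
ω + α·dt = (1.0400, -1.1533, 0.0333)

ω' = (1.0400, -1.1533, 0.0333)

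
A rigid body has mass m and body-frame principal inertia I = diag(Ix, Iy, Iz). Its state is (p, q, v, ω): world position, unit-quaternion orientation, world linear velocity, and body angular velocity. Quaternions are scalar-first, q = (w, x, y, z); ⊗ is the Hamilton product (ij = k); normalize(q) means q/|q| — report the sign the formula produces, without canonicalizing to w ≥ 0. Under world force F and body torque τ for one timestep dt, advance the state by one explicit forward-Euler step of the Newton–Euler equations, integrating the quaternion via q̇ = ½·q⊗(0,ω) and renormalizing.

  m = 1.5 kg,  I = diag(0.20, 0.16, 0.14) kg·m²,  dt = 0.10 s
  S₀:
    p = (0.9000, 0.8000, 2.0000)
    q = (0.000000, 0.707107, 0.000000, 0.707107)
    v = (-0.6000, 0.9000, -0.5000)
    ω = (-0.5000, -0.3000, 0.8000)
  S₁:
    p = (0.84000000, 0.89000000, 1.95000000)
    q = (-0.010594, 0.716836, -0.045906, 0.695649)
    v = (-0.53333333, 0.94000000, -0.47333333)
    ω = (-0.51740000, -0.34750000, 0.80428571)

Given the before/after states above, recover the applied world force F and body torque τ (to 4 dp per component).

F = (1.0000, 0.6000, 0.4000)
τ = (-0.0300, -0.1000, 0.0000)

rate change Δω = (-0.01740000, -0.04750000, 0.00428571)
gyro term ω₀×Iω₀ = (0.0048, -0.0240, -0.0060)
τ = I·(Δω/dt) + ω₀×(Iω₀) = (-0.0300, -0.1000, 0.0000)
Δv = v₁−v₀ = (0.06666667, 0.04000000, 0.02666667)
F = m·Δv/dt = (1.0000, 0.6000, 0.4000)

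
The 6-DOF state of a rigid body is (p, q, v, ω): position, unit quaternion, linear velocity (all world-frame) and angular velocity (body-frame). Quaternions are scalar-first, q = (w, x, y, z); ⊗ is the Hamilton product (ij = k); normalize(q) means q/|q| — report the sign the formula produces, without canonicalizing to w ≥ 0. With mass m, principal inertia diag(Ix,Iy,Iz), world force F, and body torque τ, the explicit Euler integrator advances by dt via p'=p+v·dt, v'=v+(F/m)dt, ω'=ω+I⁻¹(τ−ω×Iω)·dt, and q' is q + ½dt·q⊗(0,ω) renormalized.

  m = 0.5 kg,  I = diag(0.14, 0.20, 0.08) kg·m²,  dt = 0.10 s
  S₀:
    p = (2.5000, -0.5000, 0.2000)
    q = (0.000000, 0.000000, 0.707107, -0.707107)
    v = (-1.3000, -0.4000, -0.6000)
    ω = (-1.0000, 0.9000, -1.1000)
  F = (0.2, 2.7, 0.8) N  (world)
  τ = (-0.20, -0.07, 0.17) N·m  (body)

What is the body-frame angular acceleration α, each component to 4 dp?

α = (-2.2771, -0.6800, 2.8000)

ω×(Iω) gyroscopic = (0.1188, 0.0660, -0.0540)
angular accel α = (-2.2771, -0.6800, 2.8000)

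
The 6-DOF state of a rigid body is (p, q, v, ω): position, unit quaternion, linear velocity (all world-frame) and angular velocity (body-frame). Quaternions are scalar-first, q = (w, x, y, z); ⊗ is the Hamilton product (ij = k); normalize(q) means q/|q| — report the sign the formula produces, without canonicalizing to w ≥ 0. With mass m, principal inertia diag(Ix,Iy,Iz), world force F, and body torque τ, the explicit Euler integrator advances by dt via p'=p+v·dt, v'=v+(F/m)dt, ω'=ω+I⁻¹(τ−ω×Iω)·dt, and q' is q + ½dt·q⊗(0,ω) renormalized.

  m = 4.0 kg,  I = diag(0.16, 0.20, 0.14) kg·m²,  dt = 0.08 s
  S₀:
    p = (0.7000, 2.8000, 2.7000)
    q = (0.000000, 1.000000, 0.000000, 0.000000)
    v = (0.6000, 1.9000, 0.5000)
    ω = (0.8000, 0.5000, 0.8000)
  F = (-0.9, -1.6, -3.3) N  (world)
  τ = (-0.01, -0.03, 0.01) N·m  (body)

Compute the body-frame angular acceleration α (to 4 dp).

precession coupling ω×(Iω) = (-0.0240, 0.0128, 0.0160)
α = I⁻¹(τ − ω×Iω) = (0.0875, -0.2140, -0.0429)

α = (0.0875, -0.2140, -0.0429)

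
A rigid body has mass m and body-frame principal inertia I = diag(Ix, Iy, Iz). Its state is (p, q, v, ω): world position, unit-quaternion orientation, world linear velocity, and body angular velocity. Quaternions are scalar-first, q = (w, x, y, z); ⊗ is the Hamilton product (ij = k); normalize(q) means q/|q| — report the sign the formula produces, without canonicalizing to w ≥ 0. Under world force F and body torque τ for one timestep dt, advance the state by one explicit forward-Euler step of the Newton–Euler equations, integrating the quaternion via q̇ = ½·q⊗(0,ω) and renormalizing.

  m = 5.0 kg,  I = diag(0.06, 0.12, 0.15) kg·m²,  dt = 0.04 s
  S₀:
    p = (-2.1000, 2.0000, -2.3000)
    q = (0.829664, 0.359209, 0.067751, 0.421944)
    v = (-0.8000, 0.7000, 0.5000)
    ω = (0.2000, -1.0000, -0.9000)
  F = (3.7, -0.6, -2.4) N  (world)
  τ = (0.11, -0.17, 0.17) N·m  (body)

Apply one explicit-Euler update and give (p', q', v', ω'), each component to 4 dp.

p' = (-2.1320, 2.0280, -2.2800)
q' = (0.8369, 0.3696, 0.0593, 0.3994)
v' = (-0.7704, 0.6952, 0.4808)
ω' = (0.2553, -1.0621, -0.8515)

gyro term ω×Iω = (0.0270, 0.0162, -0.0120)
α = I⁻¹(τ − ω×Iω) = (1.3833, -1.5517, 1.2133)
ω + α·dt = (0.2553, -1.0621, -0.8515)
q⊗(0,ω) = (0.3756588, 0.5269009, -0.4219871, -1.1194568)
q + ½dt·q⊗(0,ω), renormalized = (0.8369, 0.3696, 0.0593, 0.3994)
p' = p + v·dt = (-2.1320, 2.0280, -2.2800)
v' = v + a·dt = (-0.7704, 0.6952, 0.4808)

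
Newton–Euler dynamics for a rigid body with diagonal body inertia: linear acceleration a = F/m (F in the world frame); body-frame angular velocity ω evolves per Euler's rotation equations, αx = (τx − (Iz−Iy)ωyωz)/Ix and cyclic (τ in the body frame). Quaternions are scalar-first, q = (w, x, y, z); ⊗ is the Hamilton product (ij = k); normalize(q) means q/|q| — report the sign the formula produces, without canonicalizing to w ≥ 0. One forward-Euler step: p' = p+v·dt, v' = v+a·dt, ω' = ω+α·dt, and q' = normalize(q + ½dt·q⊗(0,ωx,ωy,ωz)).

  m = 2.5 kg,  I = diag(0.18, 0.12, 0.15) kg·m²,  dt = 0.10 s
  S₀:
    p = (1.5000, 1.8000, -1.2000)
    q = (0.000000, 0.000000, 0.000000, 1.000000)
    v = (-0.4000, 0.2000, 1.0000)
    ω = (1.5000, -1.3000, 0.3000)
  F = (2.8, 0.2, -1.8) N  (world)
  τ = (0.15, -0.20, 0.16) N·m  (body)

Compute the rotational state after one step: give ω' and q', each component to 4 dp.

angular accel α = (0.8983, -1.7792, 0.2867)
new body rate ω' = (1.5898, -1.4779, 0.3287)
2q̇ = q⊗(0,ω) = (-0.3000000, 1.3000000, 1.5000000, 0.0000000)
updated quaternion q' = (-0.0149, 0.0647, 0.0746, 0.9950)

ω' = (1.5898, -1.4779, 0.3287)
q' = (-0.0149, 0.0647, 0.0746, 0.9950)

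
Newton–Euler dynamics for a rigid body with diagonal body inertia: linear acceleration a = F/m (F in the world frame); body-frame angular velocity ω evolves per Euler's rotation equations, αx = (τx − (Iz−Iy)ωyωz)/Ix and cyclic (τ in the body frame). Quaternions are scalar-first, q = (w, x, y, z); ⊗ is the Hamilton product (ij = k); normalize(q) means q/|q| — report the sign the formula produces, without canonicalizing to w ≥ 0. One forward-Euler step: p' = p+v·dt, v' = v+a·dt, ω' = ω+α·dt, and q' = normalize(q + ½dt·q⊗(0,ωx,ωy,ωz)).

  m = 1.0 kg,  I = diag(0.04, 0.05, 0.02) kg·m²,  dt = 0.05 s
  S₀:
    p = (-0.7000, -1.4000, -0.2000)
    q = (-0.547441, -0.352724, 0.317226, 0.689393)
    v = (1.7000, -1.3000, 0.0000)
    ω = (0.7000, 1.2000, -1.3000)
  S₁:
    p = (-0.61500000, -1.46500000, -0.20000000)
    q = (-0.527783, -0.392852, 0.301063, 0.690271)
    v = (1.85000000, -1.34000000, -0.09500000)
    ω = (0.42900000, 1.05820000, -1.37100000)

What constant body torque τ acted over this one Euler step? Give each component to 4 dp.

rate change Δω = (-0.27100000, -0.14180000, -0.07100000)
applied torque τ = (-0.1700, -0.1600, -0.0200)

τ = (-0.1700, -0.1600, -0.0200)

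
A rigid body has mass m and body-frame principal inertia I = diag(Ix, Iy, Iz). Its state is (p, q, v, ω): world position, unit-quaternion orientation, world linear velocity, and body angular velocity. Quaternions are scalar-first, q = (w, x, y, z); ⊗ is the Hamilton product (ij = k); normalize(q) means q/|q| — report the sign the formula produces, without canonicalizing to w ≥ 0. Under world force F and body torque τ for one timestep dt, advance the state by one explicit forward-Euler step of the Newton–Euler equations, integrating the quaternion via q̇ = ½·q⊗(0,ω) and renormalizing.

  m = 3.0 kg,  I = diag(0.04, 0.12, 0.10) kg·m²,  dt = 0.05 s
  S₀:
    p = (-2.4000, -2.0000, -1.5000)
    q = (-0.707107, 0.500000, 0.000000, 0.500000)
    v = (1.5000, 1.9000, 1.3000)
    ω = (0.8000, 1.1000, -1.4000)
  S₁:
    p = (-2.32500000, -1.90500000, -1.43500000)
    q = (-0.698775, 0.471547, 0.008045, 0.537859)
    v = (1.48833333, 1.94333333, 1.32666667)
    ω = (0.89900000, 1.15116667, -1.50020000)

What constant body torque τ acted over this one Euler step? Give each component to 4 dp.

τ = (0.1100, 0.1900, -0.1300)

rate change Δω = (0.09900000, 0.05116667, -0.10020000)
gyro term ω₀×Iω₀ = (0.0308, 0.0672, 0.0704)
I·α + gyro = (0.1100, 0.1900, -0.1300)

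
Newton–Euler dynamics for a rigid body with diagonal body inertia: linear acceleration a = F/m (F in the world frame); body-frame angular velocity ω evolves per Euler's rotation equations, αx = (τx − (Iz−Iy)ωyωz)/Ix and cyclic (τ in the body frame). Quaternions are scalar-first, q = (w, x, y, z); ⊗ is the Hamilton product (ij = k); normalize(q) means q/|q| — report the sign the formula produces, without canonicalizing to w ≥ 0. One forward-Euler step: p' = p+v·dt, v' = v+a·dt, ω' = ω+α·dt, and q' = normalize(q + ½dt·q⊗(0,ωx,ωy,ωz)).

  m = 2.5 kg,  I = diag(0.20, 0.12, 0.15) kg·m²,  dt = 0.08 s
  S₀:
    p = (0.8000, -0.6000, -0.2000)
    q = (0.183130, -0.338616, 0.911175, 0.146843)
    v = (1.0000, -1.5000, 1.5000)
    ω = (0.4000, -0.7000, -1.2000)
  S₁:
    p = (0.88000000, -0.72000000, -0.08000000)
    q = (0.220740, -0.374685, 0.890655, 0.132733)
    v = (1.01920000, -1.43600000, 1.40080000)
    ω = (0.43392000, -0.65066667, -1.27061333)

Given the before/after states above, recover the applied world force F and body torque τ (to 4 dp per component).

v₁ − v₀ = (0.01920000, 0.06400000, -0.09920000)
m·(v₁−v₀)/dt = (0.6000, 2.0000, -3.1000)
rate change Δω = (0.03392000, 0.04933333, -0.07061333)
precession coupling = (0.0252, -0.0240, 0.0224)
τ = I·(Δω/dt) + ω₀×(Iω₀) = (0.1100, 0.0500, -0.1100)

F = (0.6000, 2.0000, -3.1000)
τ = (0.1100, 0.0500, -0.1100)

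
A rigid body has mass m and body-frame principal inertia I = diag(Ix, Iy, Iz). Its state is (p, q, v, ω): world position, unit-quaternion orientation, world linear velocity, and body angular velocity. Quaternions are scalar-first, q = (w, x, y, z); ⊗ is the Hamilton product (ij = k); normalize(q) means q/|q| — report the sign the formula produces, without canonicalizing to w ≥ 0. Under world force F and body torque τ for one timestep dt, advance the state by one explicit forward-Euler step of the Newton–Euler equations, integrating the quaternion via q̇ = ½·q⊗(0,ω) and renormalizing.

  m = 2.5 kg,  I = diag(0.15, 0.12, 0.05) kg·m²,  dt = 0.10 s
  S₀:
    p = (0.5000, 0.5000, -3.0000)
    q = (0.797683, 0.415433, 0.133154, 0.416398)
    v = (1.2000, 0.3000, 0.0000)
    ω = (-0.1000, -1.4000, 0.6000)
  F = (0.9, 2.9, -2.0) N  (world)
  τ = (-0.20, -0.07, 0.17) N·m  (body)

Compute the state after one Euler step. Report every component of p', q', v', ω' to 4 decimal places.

linear accel F/m = (0.3600, 1.1600, -0.8000)
p' = p + v·dt = (0.6200, 0.5300, -3.0000)
v' = v + a·dt = (1.2360, 0.4160, -0.0800)
angular accel α = (-1.7253, -0.5333, 3.4840)
new body rate ω' = (-0.2725, -1.4533, 0.9484)
2q̇ = q⊗(0,ω) = (-0.0218799, 0.5830813, -1.4076558, -0.0896810)
updated quaternion q' = (0.7943, 0.4433, 0.0626, 0.4107)

p' = (0.6200, 0.5300, -3.0000)
q' = (0.7943, 0.4433, 0.0626, 0.4107)
v' = (1.2360, 0.4160, -0.0800)
ω' = (-0.2725, -1.4533, 0.9484)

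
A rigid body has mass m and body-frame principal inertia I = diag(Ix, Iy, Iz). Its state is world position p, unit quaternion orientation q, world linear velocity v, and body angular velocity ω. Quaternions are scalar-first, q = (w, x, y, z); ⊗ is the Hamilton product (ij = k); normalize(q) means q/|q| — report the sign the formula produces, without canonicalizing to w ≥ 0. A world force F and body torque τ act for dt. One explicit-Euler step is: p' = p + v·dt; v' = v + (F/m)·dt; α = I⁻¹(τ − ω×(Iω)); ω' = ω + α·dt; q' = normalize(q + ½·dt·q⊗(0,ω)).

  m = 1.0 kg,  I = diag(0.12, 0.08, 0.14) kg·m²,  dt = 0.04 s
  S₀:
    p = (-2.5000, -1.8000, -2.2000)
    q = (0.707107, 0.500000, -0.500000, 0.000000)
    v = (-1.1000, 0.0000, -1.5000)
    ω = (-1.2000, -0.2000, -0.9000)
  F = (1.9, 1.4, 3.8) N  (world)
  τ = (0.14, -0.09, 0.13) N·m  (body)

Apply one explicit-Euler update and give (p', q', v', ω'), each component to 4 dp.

a = F/m = (1.9000, 1.4000, 3.8000)
new position p' = (-2.5440, -1.8000, -2.2600)
new velocity v' = (-1.0240, 0.0560, -1.3480)
α = I⁻¹(τ − ω×Iω) = (1.0767, -0.8550, 0.9971)
new body rate ω' = (-1.1569, -0.2342, -0.8601)
q⊗(0,ω) = (0.5000000, -0.3985284, 0.3085786, -1.3363963)
q' = normalize(q + ½dt·q⊗(0,ω)) = (0.7168, 0.4918, -0.4936, -0.0267)

p' = (-2.5440, -1.8000, -2.2600)
q' = (0.7168, 0.4918, -0.4936, -0.0267)
v' = (-1.0240, 0.0560, -1.3480)
ω' = (-1.1569, -0.2342, -0.8601)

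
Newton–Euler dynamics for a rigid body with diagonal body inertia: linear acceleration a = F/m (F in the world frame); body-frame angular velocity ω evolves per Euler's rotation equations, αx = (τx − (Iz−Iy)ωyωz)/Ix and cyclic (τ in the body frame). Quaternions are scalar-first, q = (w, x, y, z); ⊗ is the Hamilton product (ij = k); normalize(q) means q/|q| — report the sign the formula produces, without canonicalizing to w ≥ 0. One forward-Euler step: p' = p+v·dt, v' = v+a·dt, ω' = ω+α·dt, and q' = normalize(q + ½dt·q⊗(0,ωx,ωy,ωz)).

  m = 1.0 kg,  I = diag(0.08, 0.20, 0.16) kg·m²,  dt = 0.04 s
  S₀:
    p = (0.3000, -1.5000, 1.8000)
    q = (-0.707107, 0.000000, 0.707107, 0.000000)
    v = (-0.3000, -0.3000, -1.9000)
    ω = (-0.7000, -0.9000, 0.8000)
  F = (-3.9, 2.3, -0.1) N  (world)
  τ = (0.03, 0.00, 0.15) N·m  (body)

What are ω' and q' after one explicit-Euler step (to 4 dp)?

gyro term ω×Iω = (0.0288, 0.0448, 0.0756)
α = I⁻¹(τ − ω×Iω) = (0.0150, -0.2240, 0.4650)
ω' = ω + α·dt = (-0.6994, -0.9090, 0.8186)
q⊗(0,ω) = (0.6363963, 1.0606605, 0.6363963, -0.0707107)
q + ½dt·q⊗(0,ω), renormalized = (-0.6941, 0.0212, 0.7196, -0.0014)

ω' = (-0.6994, -0.9090, 0.8186)
q' = (-0.6941, 0.0212, 0.7196, -0.0014)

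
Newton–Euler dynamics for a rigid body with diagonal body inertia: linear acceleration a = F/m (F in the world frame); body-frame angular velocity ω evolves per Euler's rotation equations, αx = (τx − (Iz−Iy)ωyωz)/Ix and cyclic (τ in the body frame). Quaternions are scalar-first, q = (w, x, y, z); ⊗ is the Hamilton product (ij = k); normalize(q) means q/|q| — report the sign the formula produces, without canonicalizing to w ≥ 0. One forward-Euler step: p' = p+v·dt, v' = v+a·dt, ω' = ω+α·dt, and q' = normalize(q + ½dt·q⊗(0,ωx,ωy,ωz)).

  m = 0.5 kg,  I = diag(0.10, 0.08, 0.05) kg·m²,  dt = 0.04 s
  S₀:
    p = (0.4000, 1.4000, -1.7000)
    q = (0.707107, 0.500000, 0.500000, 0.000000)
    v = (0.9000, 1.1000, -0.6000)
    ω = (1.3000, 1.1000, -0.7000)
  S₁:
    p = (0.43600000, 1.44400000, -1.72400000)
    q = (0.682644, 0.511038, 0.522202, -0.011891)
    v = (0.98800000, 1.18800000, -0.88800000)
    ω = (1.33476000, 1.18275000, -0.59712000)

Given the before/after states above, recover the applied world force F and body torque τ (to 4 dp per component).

Δω = ω₁−ω₀ = (0.03476000, 0.08275000, 0.10288000)
precession coupling = (0.0231, -0.0455, -0.0286)
τ = I·(Δω/dt) + ω₀×(Iω₀) = (0.1100, 0.1200, 0.1000)
v₁ − v₀ = (0.08800000, 0.08800000, -0.28800000)
applied force F = (1.1000, 1.1000, -3.6000)

F = (1.1000, 1.1000, -3.6000)
τ = (0.1100, 0.1200, 0.1000)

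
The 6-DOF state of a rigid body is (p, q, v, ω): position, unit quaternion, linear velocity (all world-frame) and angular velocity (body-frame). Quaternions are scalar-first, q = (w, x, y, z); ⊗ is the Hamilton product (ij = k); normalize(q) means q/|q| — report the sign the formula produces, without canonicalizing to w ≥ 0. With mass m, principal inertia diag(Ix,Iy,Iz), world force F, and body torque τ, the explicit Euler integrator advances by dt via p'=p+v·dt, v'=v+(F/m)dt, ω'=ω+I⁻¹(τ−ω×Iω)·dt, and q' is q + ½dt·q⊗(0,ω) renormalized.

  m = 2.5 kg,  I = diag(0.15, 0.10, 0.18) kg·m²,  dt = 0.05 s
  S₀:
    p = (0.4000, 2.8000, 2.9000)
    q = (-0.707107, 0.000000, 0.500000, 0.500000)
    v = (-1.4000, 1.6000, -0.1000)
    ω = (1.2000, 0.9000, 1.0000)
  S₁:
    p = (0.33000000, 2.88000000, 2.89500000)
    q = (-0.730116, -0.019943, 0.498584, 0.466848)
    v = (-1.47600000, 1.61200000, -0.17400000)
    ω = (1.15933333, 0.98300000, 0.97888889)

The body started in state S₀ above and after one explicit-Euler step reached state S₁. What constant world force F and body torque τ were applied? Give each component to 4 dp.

F = (-3.8000, 0.6000, -3.7000)
τ = (-0.0500, 0.1300, -0.1300)

velocity change Δv = (-0.07600000, 0.01200000, -0.07400000)
m·(v₁−v₀)/dt = (-3.8000, 0.6000, -3.7000)
Δω = ω₁−ω₀ = (-0.04066667, 0.08300000, -0.02111111)
precession coupling = (0.0720, -0.0360, -0.0540)
applied torque τ = (-0.0500, 0.1300, -0.1300)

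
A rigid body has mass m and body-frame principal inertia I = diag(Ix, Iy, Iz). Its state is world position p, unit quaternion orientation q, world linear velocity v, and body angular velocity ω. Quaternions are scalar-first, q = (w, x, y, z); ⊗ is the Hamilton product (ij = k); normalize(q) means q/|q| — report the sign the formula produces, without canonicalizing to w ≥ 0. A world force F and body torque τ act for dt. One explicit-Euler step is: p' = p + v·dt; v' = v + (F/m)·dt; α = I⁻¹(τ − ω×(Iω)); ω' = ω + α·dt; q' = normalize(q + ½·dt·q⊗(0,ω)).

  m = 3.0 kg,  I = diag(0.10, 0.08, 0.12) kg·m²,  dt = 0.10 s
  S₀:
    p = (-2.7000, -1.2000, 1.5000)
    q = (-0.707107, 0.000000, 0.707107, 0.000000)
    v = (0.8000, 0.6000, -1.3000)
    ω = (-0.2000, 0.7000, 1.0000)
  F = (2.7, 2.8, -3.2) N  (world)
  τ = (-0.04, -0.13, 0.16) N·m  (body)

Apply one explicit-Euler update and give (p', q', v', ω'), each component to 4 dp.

p' = p + v·dt = (-2.6200, -1.1400, 1.3700)
v' = v + a·dt = (0.8900, 0.6933, -1.4067)
gyro term ω×Iω = (0.0280, 0.0040, 0.0028)
angular accel α = (-0.6800, -1.6750, 1.3100)
ω + α·dt = (-0.2680, 0.5325, 1.1310)
q⊗(0,ω) = (-0.4949749, 0.8485284, -0.4949749, -0.5656856)
q' = normalize(q + ½dt·q⊗(0,ω)) = (-0.7305, 0.0423, 0.6811, -0.0282)

p' = (-2.6200, -1.1400, 1.3700)
q' = (-0.7305, 0.0423, 0.6811, -0.0282)
v' = (0.8900, 0.6933, -1.4067)
ω' = (-0.2680, 0.5325, 1.1310)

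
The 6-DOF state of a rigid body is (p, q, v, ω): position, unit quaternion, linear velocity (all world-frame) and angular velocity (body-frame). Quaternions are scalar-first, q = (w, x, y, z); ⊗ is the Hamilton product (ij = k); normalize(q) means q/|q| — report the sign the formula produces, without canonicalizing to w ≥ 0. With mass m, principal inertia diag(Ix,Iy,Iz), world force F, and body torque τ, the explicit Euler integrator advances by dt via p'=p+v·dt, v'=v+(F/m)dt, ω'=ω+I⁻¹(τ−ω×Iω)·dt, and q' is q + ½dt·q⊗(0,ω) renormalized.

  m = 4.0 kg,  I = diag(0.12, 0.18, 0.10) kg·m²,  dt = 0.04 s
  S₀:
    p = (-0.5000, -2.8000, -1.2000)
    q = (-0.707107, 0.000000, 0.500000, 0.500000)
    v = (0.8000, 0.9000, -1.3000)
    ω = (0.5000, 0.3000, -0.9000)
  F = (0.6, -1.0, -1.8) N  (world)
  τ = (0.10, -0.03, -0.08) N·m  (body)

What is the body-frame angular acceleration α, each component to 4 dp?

α = (0.6533, -0.1167, -0.8900)

gyro term ω×Iω = (0.0216, -0.0090, 0.0090)
α = I⁻¹(τ − ω×Iω) = (0.6533, -0.1167, -0.8900)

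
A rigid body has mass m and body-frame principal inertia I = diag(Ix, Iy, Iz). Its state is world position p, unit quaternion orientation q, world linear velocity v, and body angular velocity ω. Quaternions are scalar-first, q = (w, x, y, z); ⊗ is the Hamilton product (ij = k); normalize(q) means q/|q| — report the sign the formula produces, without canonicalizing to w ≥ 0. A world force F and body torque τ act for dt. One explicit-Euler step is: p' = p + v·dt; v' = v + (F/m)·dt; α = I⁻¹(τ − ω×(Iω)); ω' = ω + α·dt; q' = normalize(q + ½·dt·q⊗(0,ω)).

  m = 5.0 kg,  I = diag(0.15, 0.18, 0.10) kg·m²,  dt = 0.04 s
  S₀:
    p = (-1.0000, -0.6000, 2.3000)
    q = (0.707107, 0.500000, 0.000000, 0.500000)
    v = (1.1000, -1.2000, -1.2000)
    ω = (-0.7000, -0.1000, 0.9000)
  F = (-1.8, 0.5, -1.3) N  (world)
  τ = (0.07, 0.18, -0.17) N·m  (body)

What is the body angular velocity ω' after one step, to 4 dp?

ω' = (-0.6833, -0.0530, 0.8312)

gyro term ω×Iω = (0.0072, -0.0315, 0.0021)
(τ − ω×Iω)/I = (0.4187, 1.1750, -1.7210)
ω + α·dt = (-0.6833, -0.0530, 0.8312)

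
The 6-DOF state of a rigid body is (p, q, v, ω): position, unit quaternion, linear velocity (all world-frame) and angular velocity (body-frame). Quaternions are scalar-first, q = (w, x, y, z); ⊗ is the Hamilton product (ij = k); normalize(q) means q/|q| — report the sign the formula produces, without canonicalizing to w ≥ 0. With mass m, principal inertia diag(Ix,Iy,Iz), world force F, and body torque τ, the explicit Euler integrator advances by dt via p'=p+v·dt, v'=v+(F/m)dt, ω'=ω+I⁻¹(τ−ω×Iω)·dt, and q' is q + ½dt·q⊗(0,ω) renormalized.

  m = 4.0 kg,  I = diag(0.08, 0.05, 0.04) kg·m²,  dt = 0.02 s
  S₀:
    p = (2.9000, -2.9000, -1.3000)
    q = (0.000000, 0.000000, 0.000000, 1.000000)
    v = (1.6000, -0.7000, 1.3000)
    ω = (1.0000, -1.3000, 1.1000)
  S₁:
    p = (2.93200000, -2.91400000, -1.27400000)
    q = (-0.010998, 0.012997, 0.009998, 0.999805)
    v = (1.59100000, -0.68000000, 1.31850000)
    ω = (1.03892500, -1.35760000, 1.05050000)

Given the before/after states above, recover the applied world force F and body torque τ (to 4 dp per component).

v₁ − v₀ = (-0.00900000, 0.02000000, 0.01850000)
applied force F = (-1.8000, 4.0000, 3.7000)
rate change Δω = (0.03892500, -0.05760000, -0.04950000)
I·α + gyro = (0.1700, -0.1000, -0.0600)

F = (-1.8000, 4.0000, 3.7000)
τ = (0.1700, -0.1000, -0.0600)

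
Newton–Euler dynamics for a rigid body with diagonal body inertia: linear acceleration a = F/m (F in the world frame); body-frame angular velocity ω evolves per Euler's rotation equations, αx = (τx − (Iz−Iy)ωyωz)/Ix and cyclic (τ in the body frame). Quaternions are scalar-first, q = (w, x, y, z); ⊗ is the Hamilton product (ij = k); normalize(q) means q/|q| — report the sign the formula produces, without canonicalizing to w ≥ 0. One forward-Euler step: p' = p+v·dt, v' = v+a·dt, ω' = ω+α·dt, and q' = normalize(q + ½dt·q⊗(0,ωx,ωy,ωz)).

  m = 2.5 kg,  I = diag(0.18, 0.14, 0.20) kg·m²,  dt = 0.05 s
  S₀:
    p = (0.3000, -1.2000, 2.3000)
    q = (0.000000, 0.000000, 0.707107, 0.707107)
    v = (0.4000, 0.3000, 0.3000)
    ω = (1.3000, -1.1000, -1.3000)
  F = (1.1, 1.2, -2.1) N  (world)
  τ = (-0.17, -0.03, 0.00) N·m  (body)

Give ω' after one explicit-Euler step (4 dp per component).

gyro term ω×Iω = (0.0858, 0.0338, 0.0572)
angular accel α = (-1.4211, -0.4557, -0.2860)
new body rate ω' = (1.2289, -1.1228, -1.3143)

ω' = (1.2289, -1.1228, -1.3143)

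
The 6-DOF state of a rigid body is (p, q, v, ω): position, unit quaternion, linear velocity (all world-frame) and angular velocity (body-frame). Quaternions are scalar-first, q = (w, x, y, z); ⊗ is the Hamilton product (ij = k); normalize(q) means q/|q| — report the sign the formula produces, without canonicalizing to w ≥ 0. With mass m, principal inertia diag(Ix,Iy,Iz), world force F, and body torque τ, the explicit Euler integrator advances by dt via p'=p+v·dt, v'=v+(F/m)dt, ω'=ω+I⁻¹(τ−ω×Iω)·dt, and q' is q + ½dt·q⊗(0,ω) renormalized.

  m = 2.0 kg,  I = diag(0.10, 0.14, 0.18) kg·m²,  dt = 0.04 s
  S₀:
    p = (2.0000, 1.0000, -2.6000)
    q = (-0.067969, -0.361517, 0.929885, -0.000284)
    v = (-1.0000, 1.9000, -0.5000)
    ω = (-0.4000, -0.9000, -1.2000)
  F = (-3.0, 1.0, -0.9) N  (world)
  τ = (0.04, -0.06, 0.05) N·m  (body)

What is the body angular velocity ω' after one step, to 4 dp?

precession coupling ω×(Iω) = (0.0432, -0.0384, 0.0144)
angular accel α = (-0.0320, -0.1543, 0.1978)
new body rate ω' = (-0.4013, -0.9062, -1.1921)

ω' = (-0.4013, -0.9062, -1.1921)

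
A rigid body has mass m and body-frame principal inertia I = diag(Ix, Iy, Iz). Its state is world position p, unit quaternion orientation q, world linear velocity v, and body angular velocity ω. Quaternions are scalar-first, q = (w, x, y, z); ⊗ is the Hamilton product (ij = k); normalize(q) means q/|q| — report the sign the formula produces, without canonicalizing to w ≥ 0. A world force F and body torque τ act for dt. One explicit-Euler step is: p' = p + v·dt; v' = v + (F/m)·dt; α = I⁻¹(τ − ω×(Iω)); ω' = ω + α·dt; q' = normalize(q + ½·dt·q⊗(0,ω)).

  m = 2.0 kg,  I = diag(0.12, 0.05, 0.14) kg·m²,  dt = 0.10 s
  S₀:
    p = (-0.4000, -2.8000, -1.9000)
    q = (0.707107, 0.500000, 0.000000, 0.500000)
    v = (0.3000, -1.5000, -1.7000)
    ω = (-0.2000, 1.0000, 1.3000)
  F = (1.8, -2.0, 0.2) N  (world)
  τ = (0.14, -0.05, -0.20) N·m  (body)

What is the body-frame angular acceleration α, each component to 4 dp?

gyro term ω×Iω = (0.1170, 0.0052, 0.0140)
(τ − ω×Iω)/I = (0.1917, -1.1040, -1.5286)

α = (0.1917, -1.1040, -1.5286)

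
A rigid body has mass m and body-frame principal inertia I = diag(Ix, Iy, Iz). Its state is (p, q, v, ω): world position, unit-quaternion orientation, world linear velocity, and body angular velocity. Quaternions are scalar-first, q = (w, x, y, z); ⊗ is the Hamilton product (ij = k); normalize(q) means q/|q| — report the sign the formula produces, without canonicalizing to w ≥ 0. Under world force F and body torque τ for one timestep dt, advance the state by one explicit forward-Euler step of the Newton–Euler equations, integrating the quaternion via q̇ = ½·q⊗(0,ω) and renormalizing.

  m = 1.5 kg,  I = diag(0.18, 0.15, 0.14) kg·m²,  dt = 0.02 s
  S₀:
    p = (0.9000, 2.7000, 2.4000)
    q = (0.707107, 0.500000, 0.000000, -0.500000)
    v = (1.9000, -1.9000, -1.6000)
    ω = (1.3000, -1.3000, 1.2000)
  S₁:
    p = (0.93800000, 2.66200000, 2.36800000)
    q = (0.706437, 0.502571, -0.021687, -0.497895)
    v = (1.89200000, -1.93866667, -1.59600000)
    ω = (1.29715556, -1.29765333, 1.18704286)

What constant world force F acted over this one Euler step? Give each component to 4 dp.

F = (-0.6000, -2.9000, 0.3000)

Δv = v₁−v₀ = (-0.00800000, -0.03866667, 0.00400000)
applied force F = (-0.6000, -2.9000, 0.3000)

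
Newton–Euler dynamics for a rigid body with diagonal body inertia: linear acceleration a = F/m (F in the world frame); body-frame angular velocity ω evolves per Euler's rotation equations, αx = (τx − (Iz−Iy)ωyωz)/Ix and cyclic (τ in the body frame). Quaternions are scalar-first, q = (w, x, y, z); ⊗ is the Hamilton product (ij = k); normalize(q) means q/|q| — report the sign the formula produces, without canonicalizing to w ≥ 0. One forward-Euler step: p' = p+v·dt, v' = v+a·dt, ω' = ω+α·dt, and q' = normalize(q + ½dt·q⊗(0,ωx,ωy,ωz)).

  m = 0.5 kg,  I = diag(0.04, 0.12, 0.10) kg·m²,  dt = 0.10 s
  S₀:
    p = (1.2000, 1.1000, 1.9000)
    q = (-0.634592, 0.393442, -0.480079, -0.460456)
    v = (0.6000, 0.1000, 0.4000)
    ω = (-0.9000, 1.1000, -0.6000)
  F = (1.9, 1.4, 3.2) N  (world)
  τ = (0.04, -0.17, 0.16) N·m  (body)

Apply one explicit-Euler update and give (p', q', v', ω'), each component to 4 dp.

p' = (1.2600, 1.1100, 1.9400)
q' = (-0.6025, 0.4604, -0.4810, -0.4401)
v' = (0.9800, 0.3800, 1.0400)
ω' = (-0.8330, 0.9853, -0.3608)

a = F/m = (3.8000, 2.8000, 6.4000)
p + v·dt = (1.2600, 1.1100, 1.9400)
v + (F/m)dt = (0.9800, 0.3800, 1.0400)
gyro term ω×Iω = (0.0132, -0.0324, -0.0792)
α = I⁻¹(τ − ω×Iω) = (0.6700, -1.1467, 2.3920)
new body rate ω' = (-0.8330, 0.9853, -0.3608)
q⊗(0,ω) = (0.6059111, 1.3656818, -0.0475756, 0.3814703)
q + ½dt·q⊗(0,ω), renormalized = (-0.6025, 0.4604, -0.4810, -0.4401)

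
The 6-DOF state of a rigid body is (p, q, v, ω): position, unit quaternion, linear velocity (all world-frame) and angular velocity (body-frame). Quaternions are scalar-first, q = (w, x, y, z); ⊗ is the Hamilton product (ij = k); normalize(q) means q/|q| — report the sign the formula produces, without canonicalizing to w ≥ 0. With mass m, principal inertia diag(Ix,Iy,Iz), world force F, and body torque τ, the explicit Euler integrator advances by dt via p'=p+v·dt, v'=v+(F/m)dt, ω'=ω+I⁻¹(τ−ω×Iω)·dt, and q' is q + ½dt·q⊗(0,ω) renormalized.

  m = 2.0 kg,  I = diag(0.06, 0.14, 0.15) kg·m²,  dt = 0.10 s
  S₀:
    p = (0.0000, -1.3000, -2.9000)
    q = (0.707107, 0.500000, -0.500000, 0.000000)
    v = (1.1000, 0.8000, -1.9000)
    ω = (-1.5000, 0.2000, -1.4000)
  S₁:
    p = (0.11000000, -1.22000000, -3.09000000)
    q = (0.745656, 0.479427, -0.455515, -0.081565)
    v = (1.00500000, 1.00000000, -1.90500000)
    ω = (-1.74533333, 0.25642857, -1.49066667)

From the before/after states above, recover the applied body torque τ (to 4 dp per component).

ω₁ − ω₀ = (-0.24533333, 0.05642857, -0.09066667)
ω₀×(Iω₀) = (-0.0028, -0.1890, -0.0240)
τ = I·(Δω/dt) + ω₀×(Iω₀) = (-0.1500, -0.1100, -0.1600)

τ = (-0.1500, -0.1100, -0.1600)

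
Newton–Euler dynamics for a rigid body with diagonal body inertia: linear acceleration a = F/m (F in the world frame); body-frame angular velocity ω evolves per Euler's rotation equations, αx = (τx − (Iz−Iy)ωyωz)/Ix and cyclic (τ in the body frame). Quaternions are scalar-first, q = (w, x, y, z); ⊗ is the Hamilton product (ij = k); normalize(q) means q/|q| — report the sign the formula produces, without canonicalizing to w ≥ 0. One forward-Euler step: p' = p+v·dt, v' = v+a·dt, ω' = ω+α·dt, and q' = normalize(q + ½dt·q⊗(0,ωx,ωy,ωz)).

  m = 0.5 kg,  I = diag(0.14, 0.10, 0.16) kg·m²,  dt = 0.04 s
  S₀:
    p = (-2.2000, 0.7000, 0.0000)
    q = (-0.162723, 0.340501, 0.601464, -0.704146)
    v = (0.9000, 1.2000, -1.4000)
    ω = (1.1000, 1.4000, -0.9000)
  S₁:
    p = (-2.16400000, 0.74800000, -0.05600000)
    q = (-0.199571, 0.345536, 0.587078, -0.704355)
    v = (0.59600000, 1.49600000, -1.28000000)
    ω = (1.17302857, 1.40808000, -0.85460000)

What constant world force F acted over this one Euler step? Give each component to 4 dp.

velocity change Δv = (-0.30400000, 0.29600000, 0.12000000)
m·(v₁−v₀)/dt = (-3.8000, 3.7000, 1.5000)

F = (-3.8000, 3.7000, 1.5000)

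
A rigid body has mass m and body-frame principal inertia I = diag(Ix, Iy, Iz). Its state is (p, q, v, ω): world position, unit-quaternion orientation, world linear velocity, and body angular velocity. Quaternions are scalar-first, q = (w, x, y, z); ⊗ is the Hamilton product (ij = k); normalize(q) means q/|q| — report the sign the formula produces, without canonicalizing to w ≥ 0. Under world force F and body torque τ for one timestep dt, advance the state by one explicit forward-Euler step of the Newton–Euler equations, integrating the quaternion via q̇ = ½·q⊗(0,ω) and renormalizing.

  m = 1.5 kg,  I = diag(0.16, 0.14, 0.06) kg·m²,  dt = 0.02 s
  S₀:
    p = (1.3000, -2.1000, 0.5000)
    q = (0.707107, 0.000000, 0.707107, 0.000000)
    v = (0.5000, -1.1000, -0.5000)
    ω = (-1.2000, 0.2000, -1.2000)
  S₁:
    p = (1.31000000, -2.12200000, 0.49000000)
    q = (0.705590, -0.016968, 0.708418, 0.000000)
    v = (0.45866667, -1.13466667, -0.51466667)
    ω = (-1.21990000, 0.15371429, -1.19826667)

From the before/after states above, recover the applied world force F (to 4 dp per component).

F = (-3.1000, -2.6000, -1.1000)

velocity change Δv = (-0.04133333, -0.03466667, -0.01466667)
F = m·Δv/dt = (-3.1000, -2.6000, -1.1000)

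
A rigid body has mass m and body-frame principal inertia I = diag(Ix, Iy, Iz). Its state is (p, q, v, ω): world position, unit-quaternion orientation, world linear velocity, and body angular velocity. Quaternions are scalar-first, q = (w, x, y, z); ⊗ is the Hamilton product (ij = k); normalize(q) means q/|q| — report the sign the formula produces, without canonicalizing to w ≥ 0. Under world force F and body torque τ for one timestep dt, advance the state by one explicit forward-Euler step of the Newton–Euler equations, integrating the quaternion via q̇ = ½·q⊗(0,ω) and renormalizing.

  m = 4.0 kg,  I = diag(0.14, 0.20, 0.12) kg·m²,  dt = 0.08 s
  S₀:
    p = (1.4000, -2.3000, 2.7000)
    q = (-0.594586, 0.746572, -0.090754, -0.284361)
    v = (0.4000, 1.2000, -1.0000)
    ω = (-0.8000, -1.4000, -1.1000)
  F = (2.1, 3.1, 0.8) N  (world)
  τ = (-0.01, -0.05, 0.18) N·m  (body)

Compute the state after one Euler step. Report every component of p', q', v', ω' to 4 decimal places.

p' = (1.4320, -2.2040, 2.6200)
q' = (-0.5865, 0.7514, -0.0155, -0.3020)
v' = (0.4420, 1.2620, -0.9840)
ω' = (-0.7353, -1.4270, -1.0248)

p + v·dt = (1.4320, -2.2040, 2.6200)
new velocity v' = (0.4420, 1.2620, -0.9840)
ω×(Iω) gyroscopic = (-0.1232, 0.0176, 0.0672)
angular accel α = (0.8086, -0.3380, 0.9400)
ω' = ω + α·dt = (-0.7353, -1.4270, -1.0248)
2q̇ = q⊗(0,ω) = (0.1574049, 0.1773928, 1.8811384, -0.4637594)
updated quaternion q' = (-0.5865, 0.7514, -0.0155, -0.3020)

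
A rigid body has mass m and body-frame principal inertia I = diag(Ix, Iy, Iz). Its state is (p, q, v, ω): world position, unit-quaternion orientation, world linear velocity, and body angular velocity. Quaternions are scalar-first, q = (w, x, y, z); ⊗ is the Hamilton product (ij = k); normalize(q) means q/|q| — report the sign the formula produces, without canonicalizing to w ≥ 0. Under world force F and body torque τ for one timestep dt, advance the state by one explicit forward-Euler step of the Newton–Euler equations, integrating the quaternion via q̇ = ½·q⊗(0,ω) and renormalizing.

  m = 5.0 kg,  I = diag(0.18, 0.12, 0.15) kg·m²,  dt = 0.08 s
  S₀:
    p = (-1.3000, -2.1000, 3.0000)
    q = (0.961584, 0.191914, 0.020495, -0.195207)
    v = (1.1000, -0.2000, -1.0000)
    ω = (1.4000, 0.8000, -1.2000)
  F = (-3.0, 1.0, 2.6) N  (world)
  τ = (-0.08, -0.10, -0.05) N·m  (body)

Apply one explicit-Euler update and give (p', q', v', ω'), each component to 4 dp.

p' = (-1.2120, -2.1160, 2.9200)
q' = (0.9378, 0.2502, 0.0494, -0.2356)
v' = (1.0520, -0.1840, -0.9584)
ω' = (1.3772, 0.7669, -1.1908)

p + v·dt = (-1.2120, -2.1160, 2.9200)
new velocity v' = (1.0520, -0.1840, -0.9584)
angular accel α = (-0.2844, -0.4133, 0.1147)
ω' = ω + α·dt = (1.3772, 0.7669, -1.1908)
2q̇ = q⊗(0,ω) = (-0.5193240, 1.4777892, 0.7262742, -1.0290626)
q' = normalize(q + ½dt·q⊗(0,ω)) = (0.9378, 0.2502, 0.0494, -0.2356)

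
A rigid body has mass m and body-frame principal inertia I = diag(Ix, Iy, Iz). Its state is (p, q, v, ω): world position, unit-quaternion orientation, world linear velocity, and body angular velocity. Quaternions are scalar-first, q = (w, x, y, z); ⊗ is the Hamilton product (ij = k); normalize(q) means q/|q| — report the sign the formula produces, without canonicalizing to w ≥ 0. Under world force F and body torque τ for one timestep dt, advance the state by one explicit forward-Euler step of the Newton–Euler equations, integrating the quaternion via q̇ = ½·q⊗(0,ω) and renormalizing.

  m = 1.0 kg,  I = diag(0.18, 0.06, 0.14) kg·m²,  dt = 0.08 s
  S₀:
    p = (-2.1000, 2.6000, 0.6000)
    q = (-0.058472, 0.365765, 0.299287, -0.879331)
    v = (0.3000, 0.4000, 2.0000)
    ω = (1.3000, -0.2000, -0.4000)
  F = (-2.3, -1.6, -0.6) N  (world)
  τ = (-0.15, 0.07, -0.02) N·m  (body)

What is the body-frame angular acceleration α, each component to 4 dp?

gyro term ω×Iω = (0.0064, -0.0208, 0.0312)
angular accel α = (-0.8689, 1.5133, -0.3657)

α = (-0.8689, 1.5133, -0.3657)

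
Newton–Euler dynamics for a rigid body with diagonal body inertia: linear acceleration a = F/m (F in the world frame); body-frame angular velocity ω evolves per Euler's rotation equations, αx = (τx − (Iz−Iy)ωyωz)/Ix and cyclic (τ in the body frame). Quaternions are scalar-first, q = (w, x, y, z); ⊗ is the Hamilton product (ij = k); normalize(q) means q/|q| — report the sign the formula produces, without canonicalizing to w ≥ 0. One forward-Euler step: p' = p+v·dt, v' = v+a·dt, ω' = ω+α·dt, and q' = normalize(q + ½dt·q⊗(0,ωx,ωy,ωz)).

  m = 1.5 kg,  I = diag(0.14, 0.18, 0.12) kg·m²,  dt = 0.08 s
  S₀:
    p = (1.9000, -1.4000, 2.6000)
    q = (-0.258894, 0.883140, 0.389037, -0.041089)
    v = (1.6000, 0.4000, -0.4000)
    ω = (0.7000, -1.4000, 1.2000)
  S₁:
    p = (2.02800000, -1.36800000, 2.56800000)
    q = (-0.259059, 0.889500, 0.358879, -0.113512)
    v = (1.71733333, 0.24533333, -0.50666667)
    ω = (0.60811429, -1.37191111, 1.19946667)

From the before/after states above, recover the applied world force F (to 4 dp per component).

F = (2.2000, -2.9000, -2.0000)

v₁ − v₀ = (0.11733333, -0.15466667, -0.10666667)
F = m·Δv/dt = (2.2000, -2.9000, -2.0000)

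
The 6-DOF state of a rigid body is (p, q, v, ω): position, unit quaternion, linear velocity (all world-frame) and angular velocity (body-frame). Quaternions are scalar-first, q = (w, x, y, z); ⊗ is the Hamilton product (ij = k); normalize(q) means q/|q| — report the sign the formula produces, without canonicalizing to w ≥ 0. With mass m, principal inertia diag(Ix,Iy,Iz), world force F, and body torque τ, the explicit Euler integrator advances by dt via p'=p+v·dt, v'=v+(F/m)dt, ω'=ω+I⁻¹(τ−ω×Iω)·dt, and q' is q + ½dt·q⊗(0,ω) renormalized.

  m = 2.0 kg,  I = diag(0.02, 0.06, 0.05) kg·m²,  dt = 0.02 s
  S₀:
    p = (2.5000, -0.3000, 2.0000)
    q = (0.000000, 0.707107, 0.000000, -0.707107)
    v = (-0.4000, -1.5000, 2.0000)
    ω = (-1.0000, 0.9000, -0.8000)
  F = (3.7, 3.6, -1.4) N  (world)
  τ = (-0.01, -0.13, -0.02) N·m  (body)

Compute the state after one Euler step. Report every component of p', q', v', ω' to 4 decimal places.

α = I⁻¹(τ − ω×Iω) = (-0.8600, -1.7667, 0.3200)
ω + α·dt = (-1.0172, 0.8647, -0.7936)
2q̇ = q⊗(0,ω) = (0.1414214, 0.6363963, 1.2727926, 0.6363963)
q + ½dt·q⊗(0,ω), renormalized = (0.0014, 0.7134, 0.0127, -0.7007)
linear accel F/m = (1.8500, 1.8000, -0.7000)
p' = p + v·dt = (2.4920, -0.3300, 2.0400)
v' = v + a·dt = (-0.3630, -1.4640, 1.9860)

p' = (2.4920, -0.3300, 2.0400)
q' = (0.0014, 0.7134, 0.0127, -0.7007)
v' = (-0.3630, -1.4640, 1.9860)
ω' = (-1.0172, 0.8647, -0.7936)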